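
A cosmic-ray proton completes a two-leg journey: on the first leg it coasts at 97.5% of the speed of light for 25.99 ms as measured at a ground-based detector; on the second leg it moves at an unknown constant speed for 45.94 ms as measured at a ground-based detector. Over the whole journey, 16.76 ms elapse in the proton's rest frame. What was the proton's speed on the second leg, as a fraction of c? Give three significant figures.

Leg 1: β = 0.975; γ = 1/√(1 − 0.975²) = 1/√0.04938 = 4.500; τ_1 = 25.99/4.500 = 5.775 ms.
Leg 2: speed unknown; τ_2 = 45.94/γ_2.
Total proper time: 5.775 + τ_2 = 16.76, so τ_2 = 16.76 − 5.775 = 10.98 ms.
γ_2 = 45.94/10.98 = 4.182; β = √(1 − 1/γ²) = √0.9428.

β = 0.971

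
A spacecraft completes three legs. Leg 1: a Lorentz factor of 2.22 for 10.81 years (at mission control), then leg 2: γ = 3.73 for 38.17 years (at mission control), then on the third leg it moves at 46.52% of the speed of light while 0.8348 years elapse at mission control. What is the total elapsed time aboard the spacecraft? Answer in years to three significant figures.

Leg 1: γ = 2.22; τ_1 = 10.81/2.220 = 4.869 years.
Leg 2: γ = 3.73; τ_2 = 38.17/3.730 = 10.23 years.
Leg 3: β = 0.4652; γ = 1/√(1 − 0.4652²) = 1/√0.7836 = 1.130; τ_3 = 0.8348/1.130 = 0.7390 years.
Total: 4.869 + 10.23 + 0.7390 years.

τ = 15.8 years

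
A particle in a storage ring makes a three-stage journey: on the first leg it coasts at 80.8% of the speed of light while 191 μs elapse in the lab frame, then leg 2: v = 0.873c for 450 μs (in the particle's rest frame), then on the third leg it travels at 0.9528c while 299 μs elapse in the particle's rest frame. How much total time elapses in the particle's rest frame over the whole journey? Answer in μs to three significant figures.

Leg 1: β = 0.808; γ = 1/√(1 − 0.808²) = 1/√0.3471 = 1.697; τ_1 = 191/1.697 = 112.5 μs.
Leg 2: 450 μs is already measured in the particle's rest frame.
Leg 3: 299 μs is already measured in the particle's rest frame.
Total: 112.5 + 450.0 + 299.0 μs.

τ = 862 μs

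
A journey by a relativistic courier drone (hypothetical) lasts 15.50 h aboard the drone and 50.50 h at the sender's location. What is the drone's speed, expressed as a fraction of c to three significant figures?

v = 0.952c

The proper time is measured aboard the drone (both events occur at the drone's location); Δt is measured at the sender's location. γ = Δt/τ = 50.50/15.50 = 3.258.
β = √(1 − 1/γ²) = √(1 − 0.09421) = √0.9058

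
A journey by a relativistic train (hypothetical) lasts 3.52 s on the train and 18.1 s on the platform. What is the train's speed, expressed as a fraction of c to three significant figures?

The proper time is measured on the train (both events occur at the train's location); Δt is measured on the platform. γ = Δt/τ = 18.1/3.52 = 5.142.
β = √(1 − 1/γ²) = √(1 − 0.03782) = √0.9622

v = 0.981c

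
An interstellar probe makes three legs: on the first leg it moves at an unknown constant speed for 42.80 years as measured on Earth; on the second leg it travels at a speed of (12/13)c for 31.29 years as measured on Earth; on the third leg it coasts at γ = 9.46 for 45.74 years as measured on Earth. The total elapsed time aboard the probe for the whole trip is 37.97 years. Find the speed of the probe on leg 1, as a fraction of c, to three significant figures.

Leg 1: speed unknown; τ_1 = 42.80/γ_1.
Leg 2: γ = 1/√(1 − (12/13)²) = 13/5 = 2.600; τ_2 = 31.29/2.600 = 12.03 years.
Leg 3: γ = 9.46; τ_3 = 45.74/9.460 = 4.835 years.
Total proper time: τ_1 + 12.03 + 4.835 = 37.97, so τ_1 = 37.97 − 16.87 = 21.10 years.
γ_1 = 42.80/21.10 = 2.028; β = √(1 − 1/γ²) = √0.7570.

β = 0.870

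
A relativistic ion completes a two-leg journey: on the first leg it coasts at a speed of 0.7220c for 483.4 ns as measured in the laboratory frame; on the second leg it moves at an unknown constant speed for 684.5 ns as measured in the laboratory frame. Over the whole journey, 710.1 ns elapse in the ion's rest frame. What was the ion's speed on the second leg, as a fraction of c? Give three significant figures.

β = 0.836

Leg 1: γ = 1/√(1 − 0.7220²) = 1/√0.4787 = 1.445; τ_1 = 483.4/1.445 = 334.5 ns.
Leg 2: speed unknown; τ_2 = 684.5/γ_2.
Total proper time: 334.5 + τ_2 = 710.1, so τ_2 = 710.1 − 334.5 = 375.6 ns.
γ_2 = 684.5/375.6 = 1.822; β = √(1 − 1/γ²) = √0.6988.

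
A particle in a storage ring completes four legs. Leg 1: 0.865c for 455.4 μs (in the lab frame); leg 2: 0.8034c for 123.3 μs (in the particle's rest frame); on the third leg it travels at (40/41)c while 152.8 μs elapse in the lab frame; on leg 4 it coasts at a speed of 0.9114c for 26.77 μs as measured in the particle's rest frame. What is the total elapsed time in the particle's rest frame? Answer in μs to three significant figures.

Leg 1: γ = 1/√(1 − 0.865²) = 1/√0.2518 = 1.993; τ_1 = 455.4/1.993 = 228.5 μs.
Leg 2: 123.3 μs is already measured in the particle's rest frame.
Leg 3: γ = 1/√(1 − (40/41)²) = 41/9 ≈ 4.556; τ_3 = 152.8/4.556 = 33.54 μs.
Leg 4: 26.77 μs is already measured in the particle's rest frame.
Total: 228.5 + 123.3 + 33.54 + 26.77 μs.

τ = 412 μs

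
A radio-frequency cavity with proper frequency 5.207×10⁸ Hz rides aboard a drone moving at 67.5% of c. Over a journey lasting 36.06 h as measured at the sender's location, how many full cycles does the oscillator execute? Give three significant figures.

N = 4.99×10¹³

β = 0.675; γ = 1/√(1 − 0.675²) = 1/√0.5444 = 1.355
The oscillator's own cycle count is N = f × τ where τ is the proper time aboard the drone. τ = Δt/γ = 36.06/1.355 = 26.61 h = 9.578×10⁴ s.
N = 5.207×10⁸ × 9.578×10⁴ = 4.987×10¹³.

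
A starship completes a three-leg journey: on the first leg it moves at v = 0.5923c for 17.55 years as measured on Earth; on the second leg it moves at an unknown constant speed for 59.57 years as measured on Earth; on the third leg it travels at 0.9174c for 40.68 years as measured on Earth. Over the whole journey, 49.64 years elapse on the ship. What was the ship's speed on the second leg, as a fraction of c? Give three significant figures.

β = 0.946

Leg 1: γ = 1/√(1 − 0.5923²) = 1/√0.6492 = 1.241; τ_1 = 17.55/1.241 = 14.14 years.
Leg 2: speed unknown; τ_2 = 59.57/γ_2.
Leg 3: γ = 1/√(1 − 0.9174²) = 1/√0.1584 = 2.513; τ_3 = 40.68/2.513 = 16.19 years.
Total proper time: 14.14 + τ_2 + 16.19 = 49.64, so τ_2 = 49.64 − 30.33 = 19.31 years.
γ_2 = 59.57/19.31 = 3.085; β = √(1 − 1/γ²) = √0.8949.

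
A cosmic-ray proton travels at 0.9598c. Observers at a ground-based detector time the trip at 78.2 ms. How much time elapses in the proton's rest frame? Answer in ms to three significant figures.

γ = 1/√(1 − 0.9598²) = 1/√0.07878 = 3.563
The interval measured at a ground-based detector is the dilated one; the clock in the proton's rest frame measures the proper time τ = Δt/γ = 78.2/3.563 ms.

τ = 21.9 ms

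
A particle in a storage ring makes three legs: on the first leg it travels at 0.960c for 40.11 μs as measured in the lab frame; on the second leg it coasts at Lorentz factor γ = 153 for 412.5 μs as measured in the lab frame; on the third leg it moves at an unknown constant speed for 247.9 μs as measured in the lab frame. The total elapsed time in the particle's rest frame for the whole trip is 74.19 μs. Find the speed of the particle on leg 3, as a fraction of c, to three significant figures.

β = 0.970

Leg 1: γ = 1/√(1 − 0.960²) = 25/7 ≈ 3.571; τ_1 = 40.11/3.571 = 11.23 μs.
Leg 2: γ = 153; τ_2 = 412.5/153.0 = 2.696 μs.
Leg 3: speed unknown; τ_3 = 247.9/γ_3.
Total proper time: 11.23 + 2.696 + τ_3 = 74.19, so τ_3 = 74.19 − 13.93 = 60.26 μs.
γ_3 = 247.9/60.26 = 4.114; β = √(1 − 1/γ²) = √0.9409.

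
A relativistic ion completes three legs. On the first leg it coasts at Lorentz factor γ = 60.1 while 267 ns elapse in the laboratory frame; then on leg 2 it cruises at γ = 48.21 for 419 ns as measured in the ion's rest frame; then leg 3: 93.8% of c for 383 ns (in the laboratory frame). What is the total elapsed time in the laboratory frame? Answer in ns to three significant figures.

Δt = 2.08×10⁴ ns

Leg 1: 267 ns is already measured in the laboratory frame.
Leg 2: γ = 48.21; Δt_2 = 48.21 × 419 = 2.020×10⁴ ns.
Leg 3: 383 ns is already measured in the laboratory frame.
Total: 267.0 + 2.020×10⁴ + 383.0 ns.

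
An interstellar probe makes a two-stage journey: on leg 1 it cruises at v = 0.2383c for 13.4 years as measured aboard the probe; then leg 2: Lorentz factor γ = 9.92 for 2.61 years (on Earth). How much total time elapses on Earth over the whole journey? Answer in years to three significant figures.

Δt = 16.4 years

Leg 1: γ = 1/√(1 − 0.2383²) = 1/√0.9432 = 1.030; Δt_1 = 1.030 × 13.4 = 13.80 years.
Leg 2: 2.61 years is already measured on Earth.
Total: 13.80 + 2.610 years.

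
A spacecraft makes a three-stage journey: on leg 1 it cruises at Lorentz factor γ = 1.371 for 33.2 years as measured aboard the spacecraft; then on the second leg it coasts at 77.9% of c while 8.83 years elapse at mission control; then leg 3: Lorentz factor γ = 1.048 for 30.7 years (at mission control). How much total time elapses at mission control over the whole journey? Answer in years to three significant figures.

Leg 1: γ = 1.371; Δt_1 = 1.371 × 33.2 = 45.52 years.
Leg 2: 8.83 years is already measured at mission control.
Leg 3: 30.7 years is already measured at mission control.
Total: 45.52 + 8.830 + 30.70 years.

Δt = 85.0 years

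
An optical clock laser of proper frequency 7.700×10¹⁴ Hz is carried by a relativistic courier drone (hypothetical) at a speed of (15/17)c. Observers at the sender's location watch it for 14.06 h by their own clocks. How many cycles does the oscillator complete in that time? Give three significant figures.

γ = 1/√(1 − (15/17)²) = 17/8 = 2.125
During 14.06 h of lab time, the oscillator's proper time advances by τ = Δt/γ = 14.06/2.125 = 6.616 h = 2.382×10⁴ s.
N = f × τ = 7.700×10¹⁴ × 2.382×10⁴ = 1.834×10¹⁹.

N = 1.83×10¹⁹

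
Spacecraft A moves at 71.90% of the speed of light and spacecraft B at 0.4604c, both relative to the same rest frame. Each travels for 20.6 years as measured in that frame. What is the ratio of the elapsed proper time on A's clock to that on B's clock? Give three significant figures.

τ_A/τ_B = 0.783

A: β = 0.7190; γ = 1/√(1 − 0.7190²) = 1/√0.4830 = 1.439. B: γ = 1/√(1 − 0.4604²) = 1/√0.7880 = 1.126.
τ_A/τ_B = γ_B/γ_A = 1.126/1.439 = 0.7829, so τ_A/τ_B = 0.7829.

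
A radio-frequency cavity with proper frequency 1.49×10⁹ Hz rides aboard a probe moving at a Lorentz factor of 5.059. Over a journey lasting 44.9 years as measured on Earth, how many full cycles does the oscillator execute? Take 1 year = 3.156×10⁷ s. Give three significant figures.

N = 4.17×10¹⁷

γ = 5.059
The oscillator's own cycle count is N = f × τ where τ is the proper time aboard the probe. τ = Δt/γ = 44.9/5.059 = 8.875 years = 2.801×10⁸ s.
N = 1.49×10⁹ × 2.801×10⁸ = 4.174×10¹⁷.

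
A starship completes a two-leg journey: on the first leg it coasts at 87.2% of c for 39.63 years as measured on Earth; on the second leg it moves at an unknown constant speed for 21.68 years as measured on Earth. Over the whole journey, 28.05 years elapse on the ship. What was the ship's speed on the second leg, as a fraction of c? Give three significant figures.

β = 0.917

Leg 1: β = 0.872; γ = 1/√(1 − 0.872²) = 1/√0.2396 = 2.043; τ_1 = 39.63/2.043 = 19.40 years.
Leg 2: speed unknown; τ_2 = 21.68/γ_2.
Total proper time: 19.40 + τ_2 = 28.05, so τ_2 = 28.05 − 19.40 = 8.651 years.
γ_2 = 21.68/8.651 = 2.506; β = √(1 − 1/γ²) = √0.8408.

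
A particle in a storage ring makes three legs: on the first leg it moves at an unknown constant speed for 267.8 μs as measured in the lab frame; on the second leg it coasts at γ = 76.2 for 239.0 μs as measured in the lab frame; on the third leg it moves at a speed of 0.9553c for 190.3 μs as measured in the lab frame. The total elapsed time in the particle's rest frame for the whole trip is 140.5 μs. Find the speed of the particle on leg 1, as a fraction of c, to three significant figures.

β = 0.953

Leg 1: speed unknown; τ_1 = 267.8/γ_1.
Leg 2: γ = 76.2; τ_2 = 239.0/76.20 = 3.136 μs.
Leg 3: γ = 1/√(1 − 0.9553²) = 1/√0.08740 = 3.383; τ_3 = 190.3/3.383 = 56.26 μs.
Total proper time: τ_1 + 3.136 + 56.26 = 140.5, so τ_1 = 140.5 − 59.40 = 81.10 μs.
γ_1 = 267.8/81.10 = 3.302; β = √(1 − 1/γ²) = √0.9083.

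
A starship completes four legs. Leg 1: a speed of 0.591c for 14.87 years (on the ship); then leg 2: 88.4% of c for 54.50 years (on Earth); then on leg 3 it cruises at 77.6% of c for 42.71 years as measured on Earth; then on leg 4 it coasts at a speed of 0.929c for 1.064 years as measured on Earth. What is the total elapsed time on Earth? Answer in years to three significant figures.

Leg 1: γ = 1/√(1 − 0.591²) = 1/√0.6507 = 1.240; Δt_1 = 1.240 × 14.87 = 18.43 years.
Leg 2: 54.50 years is already measured on Earth.
Leg 3: 42.71 years is already measured on Earth.
Leg 4: 1.064 years is already measured on Earth.
Total: 18.43 + 54.50 + 42.71 + 1.064 years.

Δt = 117 years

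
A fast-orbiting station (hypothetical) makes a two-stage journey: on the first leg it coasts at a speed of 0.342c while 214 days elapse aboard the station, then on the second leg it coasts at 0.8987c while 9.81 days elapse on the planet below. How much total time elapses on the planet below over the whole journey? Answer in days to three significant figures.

Δt = 238 days

Leg 1: γ = 1/√(1 − 0.342²) = 1/√0.8830 = 1.064; Δt_1 = 1.064 × 214 = 227.7 days.
Leg 2: 9.81 days is already measured on the planet below.
Total: 227.7 + 9.810 days.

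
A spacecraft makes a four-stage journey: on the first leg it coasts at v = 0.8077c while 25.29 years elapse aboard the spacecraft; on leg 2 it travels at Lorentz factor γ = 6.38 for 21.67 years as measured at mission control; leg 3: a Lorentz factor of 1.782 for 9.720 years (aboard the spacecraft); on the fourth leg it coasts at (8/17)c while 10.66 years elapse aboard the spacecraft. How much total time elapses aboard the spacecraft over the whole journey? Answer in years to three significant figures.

Leg 1: 25.29 years is already measured aboard the spacecraft.
Leg 2: γ = 6.38; τ_2 = 21.67/6.380 = 3.397 years.
Leg 3: 9.720 years is already measured aboard the spacecraft.
Leg 4: 10.66 years is already measured aboard the spacecraft.
Total: 25.29 + 3.397 + 9.720 + 10.66 years.

τ = 49.1 years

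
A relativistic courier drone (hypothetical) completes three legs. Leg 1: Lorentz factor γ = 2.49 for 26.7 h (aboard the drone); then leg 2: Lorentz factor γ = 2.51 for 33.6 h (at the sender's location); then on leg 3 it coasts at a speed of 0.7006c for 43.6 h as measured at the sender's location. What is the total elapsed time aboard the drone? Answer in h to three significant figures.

Leg 1: 26.7 h is already measured aboard the drone.
Leg 2: γ = 2.51; τ_2 = 33.6/2.510 = 13.39 h.
Leg 3: γ = 1/√(1 − 0.7006²) = 1/√0.5092 = 1.401; τ_3 = 43.6/1.401 = 31.11 h.
Total: 26.70 + 13.39 + 31.11 h.

τ = 71.2 h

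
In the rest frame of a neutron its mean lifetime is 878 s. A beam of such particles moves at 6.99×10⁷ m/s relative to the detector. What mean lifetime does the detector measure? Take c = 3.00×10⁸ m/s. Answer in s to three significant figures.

Δt = 903 s

β = 6.99×10⁷/3.00×10⁸ = 0.2330; γ = 1/√(1 − 0.2330²) = 1.028
The rest-frame lifetime is the proper time; the lab measures the dilated interval Δt = γτ₀ = 1.028 × 878 s.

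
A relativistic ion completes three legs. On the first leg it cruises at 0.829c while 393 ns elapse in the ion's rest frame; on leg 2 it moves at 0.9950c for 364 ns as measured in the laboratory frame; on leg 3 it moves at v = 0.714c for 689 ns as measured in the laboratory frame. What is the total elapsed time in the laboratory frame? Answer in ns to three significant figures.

Leg 1: γ = 1/√(1 − 0.829²) = 1/√0.3128 = 1.788; Δt_1 = 1.788 × 393 = 702.7 ns.
Leg 2: 364 ns is already measured in the laboratory frame.
Leg 3: 689 ns is already measured in the laboratory frame.
Total: 702.7 + 364.0 + 689.0 ns.

Δt = 1760 ns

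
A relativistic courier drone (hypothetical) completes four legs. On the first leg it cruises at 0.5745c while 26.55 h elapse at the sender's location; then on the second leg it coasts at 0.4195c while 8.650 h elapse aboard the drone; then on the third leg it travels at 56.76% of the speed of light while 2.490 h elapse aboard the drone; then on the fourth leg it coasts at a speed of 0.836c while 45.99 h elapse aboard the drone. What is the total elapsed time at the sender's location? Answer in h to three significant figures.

Δt = 123 h

Leg 1: 26.55 h is already measured at the sender's location.
Leg 2: γ = 1/√(1 − 0.4195²) = 1/√0.8240 = 1.102; Δt_2 = 1.102 × 8.650 = 9.529 h.
Leg 3: β = 0.5676; γ = 1/√(1 − 0.5676²) = 1/√0.6778 = 1.215; Δt_3 = 1.215 × 2.490 = 3.024 h.
Leg 4: γ = 1/√(1 − 0.836²) = 1/√0.3011 = 1.822; Δt_4 = 1.822 × 45.99 = 83.81 h.
Total: 26.55 + 9.529 + 3.024 + 83.81 h.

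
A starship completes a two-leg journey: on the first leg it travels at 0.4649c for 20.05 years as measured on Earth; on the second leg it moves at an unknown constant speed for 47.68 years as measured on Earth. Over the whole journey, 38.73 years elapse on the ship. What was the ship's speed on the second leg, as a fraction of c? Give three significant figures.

Leg 1: γ = 1/√(1 − 0.4649²) = 1/√0.7839 = 1.129; τ_1 = 20.05/1.129 = 17.75 years.
Leg 2: speed unknown; τ_2 = 47.68/γ_2.
Total proper time: 17.75 + τ_2 = 38.73, so τ_2 = 38.73 − 17.75 = 20.98 years.
γ_2 = 47.68/20.98 = 2.273; β = √(1 − 1/γ²) = √0.8064.

β = 0.898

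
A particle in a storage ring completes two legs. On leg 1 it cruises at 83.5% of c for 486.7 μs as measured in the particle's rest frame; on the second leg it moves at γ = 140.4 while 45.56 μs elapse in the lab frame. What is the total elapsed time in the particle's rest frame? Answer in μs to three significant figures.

Leg 1: 486.7 μs is already measured in the particle's rest frame.
Leg 2: γ = 140.4; τ_2 = 45.56/140.4 = 0.3245 μs.
Total: 486.7 + 0.3245 μs.

τ = 487 μs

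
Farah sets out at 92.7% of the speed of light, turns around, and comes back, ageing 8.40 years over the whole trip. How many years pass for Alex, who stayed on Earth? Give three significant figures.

Δt = 22.4 years

β = 0.927; γ = 1/√(1 − 0.927²) = 1/√0.1407 = 2.666
Earth-frame duration is the dilated interval: Δt = γτ = 2.666 × 8.40 years.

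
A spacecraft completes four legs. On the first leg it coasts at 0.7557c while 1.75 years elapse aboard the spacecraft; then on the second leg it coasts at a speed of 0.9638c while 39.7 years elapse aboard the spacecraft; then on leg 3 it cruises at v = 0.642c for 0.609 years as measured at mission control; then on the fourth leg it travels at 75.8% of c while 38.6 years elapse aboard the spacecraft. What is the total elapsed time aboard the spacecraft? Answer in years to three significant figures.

Leg 1: 1.75 years is already measured aboard the spacecraft.
Leg 2: 39.7 years is already measured aboard the spacecraft.
Leg 3: γ = 1/√(1 − 0.642²) = 1/√0.5878 = 1.304; τ_3 = 0.609/1.304 = 0.4669 years.
Leg 4: 38.6 years is already measured aboard the spacecraft.
Total: 1.750 + 39.70 + 0.4669 + 38.60 years.

τ = 80.5 years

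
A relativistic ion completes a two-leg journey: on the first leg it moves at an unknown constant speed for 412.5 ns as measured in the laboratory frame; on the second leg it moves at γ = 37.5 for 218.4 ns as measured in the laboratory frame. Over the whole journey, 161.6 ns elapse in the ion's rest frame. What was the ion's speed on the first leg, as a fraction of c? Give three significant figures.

Leg 1: speed unknown; τ_1 = 412.5/γ_1.
Leg 2: γ = 37.5; τ_2 = 218.4/37.50 = 5.824 ns.
Total proper time: τ_1 + 5.824 = 161.6, so τ_1 = 161.6 − 5.824 = 155.8 ns.
γ_1 = 412.5/155.8 = 2.648; β = √(1 − 1/γ²) = √0.8574.

β = 0.926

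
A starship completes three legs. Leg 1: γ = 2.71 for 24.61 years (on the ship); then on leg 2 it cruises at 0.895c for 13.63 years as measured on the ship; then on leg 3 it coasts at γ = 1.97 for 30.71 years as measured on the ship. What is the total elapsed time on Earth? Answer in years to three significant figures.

Leg 1: γ = 2.71; Δt_1 = 2.710 × 24.61 = 66.69 years.
Leg 2: γ = 1/√(1 − 0.895²) = 1/√0.1990 = 2.242; Δt_2 = 2.242 × 13.63 = 30.56 years.
Leg 3: γ = 1.97; Δt_3 = 1.970 × 30.71 = 60.50 years.
Total: 66.69 + 30.56 + 60.50 years.

Δt = 158 years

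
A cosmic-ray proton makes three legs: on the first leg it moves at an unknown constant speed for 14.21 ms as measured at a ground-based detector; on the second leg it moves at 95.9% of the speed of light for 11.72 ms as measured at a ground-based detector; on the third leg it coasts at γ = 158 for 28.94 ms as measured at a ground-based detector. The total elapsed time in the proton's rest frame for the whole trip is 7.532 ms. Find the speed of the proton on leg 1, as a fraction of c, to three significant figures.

β = 0.959

Leg 1: speed unknown; τ_1 = 14.21/γ_1.
Leg 2: β = 0.959; γ = 1/√(1 − 0.959²) = 1/√0.08032 = 3.529; τ_2 = 11.72/3.529 = 3.322 ms.
Leg 3: γ = 158; τ_3 = 28.94/158.0 = 0.1832 ms.
Total proper time: τ_1 + 3.322 + 0.1832 = 7.532, so τ_1 = 7.532 − 3.505 = 4.027 ms.
γ_1 = 14.21/4.027 = 3.528; β = √(1 − 1/γ²) = √0.9197.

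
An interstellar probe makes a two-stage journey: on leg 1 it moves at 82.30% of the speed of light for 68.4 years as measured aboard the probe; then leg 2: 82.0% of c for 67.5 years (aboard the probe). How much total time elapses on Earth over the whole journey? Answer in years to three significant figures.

Δt = 238 years

Leg 1: β = 0.8230; γ = 1/√(1 − 0.8230²) = 1/√0.3227 = 1.760; Δt_1 = 1.760 × 68.4 = 120.4 years.
Leg 2: β = 0.820; γ = 1/√(1 − 0.820²) = 1/√0.3276 = 1.747; Δt_2 = 1.747 × 67.5 = 117.9 years.
Total: 120.4 + 117.9 years.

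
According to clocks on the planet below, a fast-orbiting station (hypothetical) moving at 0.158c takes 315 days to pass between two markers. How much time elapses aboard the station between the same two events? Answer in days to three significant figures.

τ = 311 days

γ = 1/√(1 − 0.158²) = 1/√0.9750 = 1.013
The interval measured on the planet below is the dilated one; the clock aboard the station measures the proper time τ = Δt/γ = 315/1.013 days.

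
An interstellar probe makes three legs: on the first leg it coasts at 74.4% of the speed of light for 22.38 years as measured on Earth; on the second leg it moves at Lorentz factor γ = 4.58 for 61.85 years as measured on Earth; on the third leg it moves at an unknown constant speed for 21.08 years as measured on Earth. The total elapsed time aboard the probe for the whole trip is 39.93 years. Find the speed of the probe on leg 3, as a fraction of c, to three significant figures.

β = 0.839

Leg 1: β = 0.744; γ = 1/√(1 − 0.744²) = 1/√0.4465 = 1.497; τ_1 = 22.38/1.497 = 14.95 years.
Leg 2: γ = 4.58; τ_2 = 61.85/4.580 = 13.50 years.
Leg 3: speed unknown; τ_3 = 21.08/γ_3.
Total proper time: 14.95 + 13.50 + τ_3 = 39.93, so τ_3 = 39.93 − 28.46 = 11.47 years.
γ_3 = 21.08/11.47 = 1.838; β = √(1 − 1/γ²) = √0.7038.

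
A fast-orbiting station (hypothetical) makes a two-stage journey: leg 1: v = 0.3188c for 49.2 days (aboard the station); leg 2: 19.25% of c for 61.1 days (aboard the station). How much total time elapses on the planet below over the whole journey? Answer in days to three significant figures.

Δt = 114 days

Leg 1: γ = 1/√(1 − 0.3188²) = 1/√0.8984 = 1.055; Δt_1 = 1.055 × 49.2 = 51.91 days.
Leg 2: β = 0.1925; γ = 1/√(1 − 0.1925²) = 1/√0.9629 = 1.019; Δt_2 = 1.019 × 61.1 = 62.26 days.
Total: 51.91 + 62.26 days.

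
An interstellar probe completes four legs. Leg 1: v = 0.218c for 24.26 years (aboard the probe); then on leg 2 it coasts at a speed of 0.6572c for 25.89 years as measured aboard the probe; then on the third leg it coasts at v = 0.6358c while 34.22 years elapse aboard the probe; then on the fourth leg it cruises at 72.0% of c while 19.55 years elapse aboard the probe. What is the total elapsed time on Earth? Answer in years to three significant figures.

Leg 1: γ = 1/√(1 − 0.218²) = 1/√0.9525 = 1.025; Δt_1 = 1.025 × 24.26 = 24.86 years.
Leg 2: γ = 1/√(1 − 0.6572²) = 1/√0.5681 = 1.327; Δt_2 = 1.327 × 25.89 = 34.35 years.
Leg 3: γ = 1/√(1 − 0.6358²) = 1/√0.5958 = 1.296; Δt_3 = 1.296 × 34.22 = 44.33 years.
Leg 4: β = 0.720; γ = 1/√(1 − 0.720²) = 1/√0.4816 = 1.441; Δt_4 = 1.441 × 19.55 = 28.17 years.
Total: 24.86 + 34.35 + 44.33 + 28.17 years.

Δt = 132 years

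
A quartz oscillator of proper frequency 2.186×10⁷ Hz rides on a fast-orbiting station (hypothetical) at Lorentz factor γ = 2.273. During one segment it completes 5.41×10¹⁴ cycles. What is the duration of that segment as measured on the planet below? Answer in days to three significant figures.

Δt = 651 days

γ = 2.273
Proper time for N cycles: τ = N/f = 5.41×10¹⁴/(2.186×10⁷) = 2.475×10⁷ s = 286.4 days.
Lab-frame duration Δt = γτ = 2.273 × 286.4 = 651.1 days.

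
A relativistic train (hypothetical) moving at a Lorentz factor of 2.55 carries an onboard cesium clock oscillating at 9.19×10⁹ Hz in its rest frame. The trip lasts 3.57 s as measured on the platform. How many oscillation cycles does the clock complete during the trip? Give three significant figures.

γ = 2.55
The oscillator's own cycle count is N = f × τ where τ is the proper time on the train. τ = Δt/γ = 3.57/2.550 = 1.400 s = 1.400×10⁰ s.
N = 9.19×10⁹ × 1.400×10⁰ = 1.287×10¹⁰.

N = 1.29×10¹⁰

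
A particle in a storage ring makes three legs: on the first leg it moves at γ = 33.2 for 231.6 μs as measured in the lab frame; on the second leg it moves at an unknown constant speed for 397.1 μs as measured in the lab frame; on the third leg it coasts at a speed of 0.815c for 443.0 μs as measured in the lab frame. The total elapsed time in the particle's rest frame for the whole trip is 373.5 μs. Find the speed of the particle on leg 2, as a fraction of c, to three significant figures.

Leg 1: γ = 33.2; τ_1 = 231.6/33.20 = 6.976 μs.
Leg 2: speed unknown; τ_2 = 397.1/γ_2.
Leg 3: γ = 1/√(1 − 0.815²) = 1/√0.3358 = 1.726; τ_3 = 443.0/1.726 = 256.7 μs.
Total proper time: 6.976 + τ_2 + 256.7 = 373.5, so τ_2 = 373.5 − 263.7 = 109.8 μs.
γ_2 = 397.1/109.8 = 3.616; β = √(1 − 1/γ²) = √0.9235.

β = 0.961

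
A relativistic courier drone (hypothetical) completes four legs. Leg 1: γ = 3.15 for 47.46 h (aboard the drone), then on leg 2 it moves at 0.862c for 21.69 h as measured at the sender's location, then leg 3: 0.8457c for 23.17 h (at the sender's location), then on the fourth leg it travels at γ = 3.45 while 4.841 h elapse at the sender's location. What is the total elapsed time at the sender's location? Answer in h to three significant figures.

Leg 1: γ = 3.15; Δt_1 = 3.150 × 47.46 = 149.5 h.
Leg 2: 21.69 h is already measured at the sender's location.
Leg 3: 23.17 h is already measured at the sender's location.
Leg 4: 4.841 h is already measured at the sender's location.
Total: 149.5 + 21.69 + 23.17 + 4.841 h.

Δt = 199 h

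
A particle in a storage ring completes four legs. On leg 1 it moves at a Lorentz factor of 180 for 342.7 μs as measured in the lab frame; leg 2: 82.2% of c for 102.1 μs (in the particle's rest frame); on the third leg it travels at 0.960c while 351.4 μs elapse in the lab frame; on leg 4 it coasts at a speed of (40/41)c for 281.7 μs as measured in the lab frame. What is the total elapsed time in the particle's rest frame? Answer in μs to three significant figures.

Leg 1: γ = 180; τ_1 = 342.7/180.0 = 1.904 μs.
Leg 2: 102.1 μs is already measured in the particle's rest frame.
Leg 3: γ = 1/√(1 − 0.960²) = 25/7 ≈ 3.571; τ_3 = 351.4/3.571 = 98.39 μs.
Leg 4: γ = 1/√(1 − (40/41)²) = 41/9 ≈ 4.556; τ_4 = 281.7/4.556 = 61.84 μs.
Total: 1.904 + 102.1 + 98.39 + 61.84 μs.

τ = 264 μs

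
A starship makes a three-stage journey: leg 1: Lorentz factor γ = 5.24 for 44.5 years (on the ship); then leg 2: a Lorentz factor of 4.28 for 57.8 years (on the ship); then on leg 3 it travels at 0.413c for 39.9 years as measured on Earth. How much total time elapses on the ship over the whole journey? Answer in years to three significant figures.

τ = 139 years

Leg 1: 44.5 years is already measured on the ship.
Leg 2: 57.8 years is already measured on the ship.
Leg 3: γ = 1/√(1 − 0.413²) = 1/√0.8294 = 1.098; τ_3 = 39.9/1.098 = 36.34 years.
Total: 44.50 + 57.80 + 36.34 years.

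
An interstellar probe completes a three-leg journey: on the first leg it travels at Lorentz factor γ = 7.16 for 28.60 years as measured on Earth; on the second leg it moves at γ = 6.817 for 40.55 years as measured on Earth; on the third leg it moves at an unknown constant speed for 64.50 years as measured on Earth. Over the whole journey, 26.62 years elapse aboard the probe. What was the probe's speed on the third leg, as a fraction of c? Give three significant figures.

β = 0.966

Leg 1: γ = 7.16; τ_1 = 28.60/7.160 = 3.994 years.
Leg 2: γ = 6.817; τ_2 = 40.55/6.817 = 5.948 years.
Leg 3: speed unknown; τ_3 = 64.50/γ_3.
Total proper time: 3.994 + 5.948 + τ_3 = 26.62, so τ_3 = 26.62 − 9.943 = 16.68 years.
γ_3 = 64.50/16.68 = 3.868; β = √(1 − 1/γ²) = √0.9331.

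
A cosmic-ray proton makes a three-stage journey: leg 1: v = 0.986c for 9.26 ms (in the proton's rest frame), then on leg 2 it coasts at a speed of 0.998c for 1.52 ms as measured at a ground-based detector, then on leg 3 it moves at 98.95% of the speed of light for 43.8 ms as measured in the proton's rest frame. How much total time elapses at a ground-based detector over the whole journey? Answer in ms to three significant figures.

Leg 1: γ = 1/√(1 − 0.986²) = 1/√0.02780 = 5.997; Δt_1 = 5.997 × 9.26 = 55.53 ms.
Leg 2: 1.52 ms is already measured at a ground-based detector.
Leg 3: β = 0.9895; γ = 1/√(1 − 0.9895²) = 1/√0.02089 = 6.919; Δt_3 = 6.919 × 43.8 = 303.0 ms.
Total: 55.53 + 1.520 + 303.0 ms.

Δt = 360 ms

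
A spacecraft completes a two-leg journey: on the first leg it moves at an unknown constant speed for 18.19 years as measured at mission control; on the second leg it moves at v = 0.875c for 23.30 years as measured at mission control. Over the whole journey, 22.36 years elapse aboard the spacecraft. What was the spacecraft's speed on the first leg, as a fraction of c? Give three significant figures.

Leg 1: speed unknown; τ_1 = 18.19/γ_1.
Leg 2: γ = 1/√(1 − 0.875²) = 1/√0.2344 = 2.066; τ_2 = 23.30/2.066 = 11.28 years.
Total proper time: τ_1 + 11.28 = 22.36, so τ_1 = 22.36 − 11.28 = 11.08 years.
γ_1 = 18.19/11.08 = 1.642; β = √(1 − 1/γ²) = √0.6290.

β = 0.793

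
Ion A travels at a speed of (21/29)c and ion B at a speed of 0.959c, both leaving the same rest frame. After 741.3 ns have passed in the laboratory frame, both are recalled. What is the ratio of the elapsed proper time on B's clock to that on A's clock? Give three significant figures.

A: γ = 1/√(1 − (21/29)²) = 29/20 = 1.450. B: γ = 1/√(1 − 0.959²) = 1/√0.08032 = 3.529.
τ_A/τ_B = γ_B/γ_A = 3.529/1.450 = 2.433, so τ_B/τ_A = 0.4109.

τ_B/τ_A = 0.411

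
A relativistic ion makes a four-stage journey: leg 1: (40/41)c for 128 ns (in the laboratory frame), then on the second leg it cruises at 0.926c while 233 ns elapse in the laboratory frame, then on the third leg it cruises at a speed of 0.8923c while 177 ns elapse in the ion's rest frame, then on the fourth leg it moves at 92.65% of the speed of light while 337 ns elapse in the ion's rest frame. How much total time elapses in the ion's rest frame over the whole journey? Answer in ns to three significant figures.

τ = 630 ns

Leg 1: γ = 1/√(1 − (40/41)²) = 41/9 ≈ 4.556; τ_1 = 128/4.556 = 28.10 ns.
Leg 2: γ = 1/√(1 − 0.926²) = 1/√0.1425 = 2.649; τ_2 = 233/2.649 = 87.96 ns.
Leg 3: 177 ns is already measured in the ion's rest frame.
Leg 4: 337 ns is already measured in the ion's rest frame.
Total: 28.10 + 87.96 + 177.0 + 337.0 ns.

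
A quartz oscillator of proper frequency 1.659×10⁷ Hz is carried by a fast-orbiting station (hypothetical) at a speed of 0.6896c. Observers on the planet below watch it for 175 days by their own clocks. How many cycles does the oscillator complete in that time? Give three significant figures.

γ = 1/√(1 − 0.6896²) = 1/√0.5245 = 1.381
During 175 days of lab time, the oscillator's proper time advances by τ = Δt/γ = 175/1.381 = 126.7 days = 1.095×10⁷ s.
N = f × τ = 1.659×10⁷ × 1.095×10⁷ = 1.817×10¹⁴.

N = 1.82×10¹⁴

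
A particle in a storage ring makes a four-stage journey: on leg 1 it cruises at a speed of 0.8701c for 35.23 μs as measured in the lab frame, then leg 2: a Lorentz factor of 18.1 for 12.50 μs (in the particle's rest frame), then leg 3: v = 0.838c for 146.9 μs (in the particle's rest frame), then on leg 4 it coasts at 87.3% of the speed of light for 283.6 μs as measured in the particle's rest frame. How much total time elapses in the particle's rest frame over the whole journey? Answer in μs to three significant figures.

τ = 460 μs

Leg 1: γ = 1/√(1 − 0.8701²) = 1/√0.2429 = 2.029; τ_1 = 35.23/2.029 = 17.36 μs.
Leg 2: 12.50 μs is already measured in the particle's rest frame.
Leg 3: 146.9 μs is already measured in the particle's rest frame.
Leg 4: 283.6 μs is already measured in the particle's rest frame.
Total: 17.36 + 12.50 + 146.9 + 283.6 μs.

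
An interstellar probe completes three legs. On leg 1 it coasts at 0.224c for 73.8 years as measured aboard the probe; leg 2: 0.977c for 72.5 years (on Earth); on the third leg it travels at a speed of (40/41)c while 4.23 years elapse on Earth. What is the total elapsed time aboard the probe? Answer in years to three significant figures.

τ = 90.2 years

Leg 1: 73.8 years is already measured aboard the probe.
Leg 2: γ = 1/√(1 − 0.977²) = 1/√0.04547 = 4.690; τ_2 = 72.5/4.690 = 15.46 years.
Leg 3: γ = 1/√(1 − (40/41)²) = 41/9 ≈ 4.556; τ_3 = 4.23/4.556 = 0.9285 years.
Total: 73.80 + 15.46 + 0.9285 years.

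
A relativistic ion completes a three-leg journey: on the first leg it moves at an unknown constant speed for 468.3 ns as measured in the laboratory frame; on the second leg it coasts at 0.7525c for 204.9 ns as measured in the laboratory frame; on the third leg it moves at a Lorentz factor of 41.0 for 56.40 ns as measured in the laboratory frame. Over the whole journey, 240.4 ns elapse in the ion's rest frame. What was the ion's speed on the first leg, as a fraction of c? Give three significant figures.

Leg 1: speed unknown; τ_1 = 468.3/γ_1.
Leg 2: γ = 1/√(1 − 0.7525²) = 1/√0.4337 = 1.518; τ_2 = 204.9/1.518 = 134.9 ns.
Leg 3: γ = 41.0; τ_3 = 56.40/41.00 = 1.376 ns.
Total proper time: τ_1 + 134.9 + 1.376 = 240.4, so τ_1 = 240.4 − 136.3 = 104.1 ns.
γ_1 = 468.3/104.1 = 4.499; β = √(1 − 1/γ²) = √0.9506.

β = 0.975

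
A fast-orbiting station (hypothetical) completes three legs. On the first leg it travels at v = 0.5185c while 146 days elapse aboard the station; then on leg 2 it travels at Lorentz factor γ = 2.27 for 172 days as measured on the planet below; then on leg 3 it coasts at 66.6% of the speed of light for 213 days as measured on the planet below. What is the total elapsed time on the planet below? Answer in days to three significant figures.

Δt = 556 days

Leg 1: γ = 1/√(1 − 0.5185²) = 1/√0.7312 = 1.169; Δt_1 = 1.169 × 146 = 170.7 days.
Leg 2: 172 days is already measured on the planet below.
Leg 3: 213 days is already measured on the planet below.
Total: 170.7 + 172.0 + 213.0 days.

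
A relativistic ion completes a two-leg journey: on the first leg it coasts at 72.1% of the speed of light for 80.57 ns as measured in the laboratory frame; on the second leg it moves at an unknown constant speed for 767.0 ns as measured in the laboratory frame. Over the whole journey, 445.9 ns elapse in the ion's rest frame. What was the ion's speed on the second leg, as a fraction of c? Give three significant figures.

β = 0.861

Leg 1: β = 0.721; γ = 1/√(1 − 0.721²) = 1/√0.4802 = 1.443; τ_1 = 80.57/1.443 = 55.83 ns.
Leg 2: speed unknown; τ_2 = 767.0/γ_2.
Total proper time: 55.83 + τ_2 = 445.9, so τ_2 = 445.9 − 55.83 = 390.1 ns.
γ_2 = 767.0/390.1 = 1.966; β = √(1 − 1/γ²) = √0.7414.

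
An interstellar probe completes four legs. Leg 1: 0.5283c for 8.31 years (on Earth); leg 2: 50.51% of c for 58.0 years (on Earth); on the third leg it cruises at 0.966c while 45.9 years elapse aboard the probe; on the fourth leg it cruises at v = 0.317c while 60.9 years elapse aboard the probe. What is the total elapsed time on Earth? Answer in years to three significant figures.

Leg 1: 8.31 years is already measured on Earth.
Leg 2: 58.0 years is already measured on Earth.
Leg 3: γ = 1/√(1 − 0.966²) = 1/√0.06684 = 3.868; Δt_3 = 3.868 × 45.9 = 177.5 years.
Leg 4: γ = 1/√(1 − 0.317²) = 1/√0.8995 = 1.054; Δt_4 = 1.054 × 60.9 = 64.21 years.
Total: 8.310 + 58.00 + 177.5 + 64.21 years.

Δt = 308 years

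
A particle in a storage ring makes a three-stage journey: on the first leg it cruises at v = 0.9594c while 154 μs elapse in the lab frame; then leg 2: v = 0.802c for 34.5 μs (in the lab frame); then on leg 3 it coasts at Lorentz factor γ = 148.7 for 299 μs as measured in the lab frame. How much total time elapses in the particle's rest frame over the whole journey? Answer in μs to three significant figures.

τ = 66.1 μs

Leg 1: γ = 1/√(1 − 0.9594²) = 1/√0.07955 = 3.545; τ_1 = 154/3.545 = 43.44 μs.
Leg 2: γ = 1/√(1 − 0.802²) = 1/√0.3568 = 1.674; τ_2 = 34.5/1.674 = 20.61 μs.
Leg 3: γ = 148.7; τ_3 = 299/148.7 = 2.011 μs.
Total: 43.44 + 20.61 + 2.011 μs.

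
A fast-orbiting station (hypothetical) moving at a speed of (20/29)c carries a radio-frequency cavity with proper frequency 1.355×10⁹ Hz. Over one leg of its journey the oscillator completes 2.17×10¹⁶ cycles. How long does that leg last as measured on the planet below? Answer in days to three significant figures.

Δt = 256 days

γ = 1/√(1 − (20/29)²) = 29/21 ≈ 1.381
Proper time for N cycles: τ = N/f = 2.17×10¹⁶/(1.355×10⁹) = 1.601×10⁷ s = 185.4 days.
Lab-frame duration Δt = γτ = 1.381 × 185.4 = 256.0 days.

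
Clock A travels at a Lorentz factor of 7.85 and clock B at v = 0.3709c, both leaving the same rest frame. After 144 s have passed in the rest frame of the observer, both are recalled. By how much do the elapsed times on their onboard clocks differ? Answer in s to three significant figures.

|τ_A − τ_B| = 115 s

A: γ = 7.85; τ_A = 144/7.850 = 18.34 s.
B: γ = 1/√(1 − 0.3709²) = 1/√0.8624 = 1.077; τ_B = 144/1.077 = 133.7 s.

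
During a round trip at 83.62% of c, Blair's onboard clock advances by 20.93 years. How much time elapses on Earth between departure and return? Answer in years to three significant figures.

β = 0.8362; γ = 1/√(1 − 0.8362²) = 1/√0.3008 = 1.823
Earth-frame duration is the dilated interval: Δt = γτ = 1.823 × 20.93 years.

Δt = 38.2 years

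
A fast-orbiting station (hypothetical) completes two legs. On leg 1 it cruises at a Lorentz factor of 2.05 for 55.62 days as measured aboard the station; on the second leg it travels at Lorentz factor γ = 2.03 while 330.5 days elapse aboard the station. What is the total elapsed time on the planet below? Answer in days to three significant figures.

Leg 1: γ = 2.05; Δt_1 = 2.050 × 55.62 = 114.0 days.
Leg 2: γ = 2.03; Δt_2 = 2.030 × 330.5 = 670.9 days.
Total: 114.0 + 670.9 days.

Δt = 785 days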